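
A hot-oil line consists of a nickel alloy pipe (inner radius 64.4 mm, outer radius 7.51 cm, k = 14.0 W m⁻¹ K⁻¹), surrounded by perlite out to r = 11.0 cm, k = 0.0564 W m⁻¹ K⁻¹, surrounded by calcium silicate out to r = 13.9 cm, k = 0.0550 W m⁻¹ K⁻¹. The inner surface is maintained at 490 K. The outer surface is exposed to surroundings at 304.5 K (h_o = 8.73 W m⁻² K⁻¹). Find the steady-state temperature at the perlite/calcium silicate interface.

Treat each layer as a resistance in series:
  R'_nickel alloy = ln(0.0751/0.0644)/(2πk) = 0.1537/(2π·14.0) = 0.001747 m·K/W
  R'_perlite = ln(0.110/0.0751)/(2πk) = 0.3817/(2π·0.0564) = 1.077 m·K/W
  R'_calcium silicate = ln(0.139/0.110)/(2πk) = 0.2340/(2π·0.0550) = 0.6771 m·K/W
  R'_conv,out = 1/(2πr h) = 1/(2π·0.139·8.73) = 0.1312 m·K/W
ΣR = 0.001747 + 1.077 + 0.6771 + 0.1312 = 1.887 m·K/W
Q' = ΔT/ΣR = (490 K − 304.5 K)/1.887 = 98.30 W/m
From the inner boundary to the perlite/calcium silicate interface, ΣR_partial = 1.079 m·K/W.
T_interface = T_in − Q'·ΣR_partial = 490 K − (98.30)(1.079) = 384 K

T = 384 K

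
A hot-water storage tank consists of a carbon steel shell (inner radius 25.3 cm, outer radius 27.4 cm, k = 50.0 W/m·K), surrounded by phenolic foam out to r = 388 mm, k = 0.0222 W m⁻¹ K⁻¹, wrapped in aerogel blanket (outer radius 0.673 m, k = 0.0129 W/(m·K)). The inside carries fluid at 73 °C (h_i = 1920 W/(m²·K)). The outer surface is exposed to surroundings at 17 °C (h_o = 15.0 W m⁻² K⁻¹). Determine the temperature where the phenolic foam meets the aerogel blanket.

Treat each layer as a resistance in series:
  R_conv,in = 1/(4πr²h) = 1/(4π·0.253²·1920) = 6.475×10^-4 K/W
  R_carbon steel = (1/0.253 − 1/0.274)/(4πk) = 0.3029/(4π·50.0) = 4.821×10^-4 K/W
  R_phenolic foam = (1/0.274 − 1/0.388)/(4πk) = 1.072/(4π·0.0222) = 3.844 K/W
  R_aerogel blanket = (1/0.388 − 1/0.673)/(4πk) = 1.091/(4π·0.0129) = 6.733 K/W
  R_conv,out = 1/(4πr²h) = 1/(4π·0.673²·15.0) = 0.01171 K/W
ΣR = 6.475×10^-4 + 4.821×10^-4 + 3.844 + 6.733 + 0.01171 = 10.59 K/W
Q = ΔT/ΣR = (73 °C − 17 °C)/10.59 = 5.288 W
From the inner boundary to the phenolic foam/aerogel blanket interface, ΣR_partial = 3.845 K/W.
T_interface = T_in − Q·ΣR_partial = 73 °C − (5.288)(3.845) = 52.7 °C

T = 52.7 °C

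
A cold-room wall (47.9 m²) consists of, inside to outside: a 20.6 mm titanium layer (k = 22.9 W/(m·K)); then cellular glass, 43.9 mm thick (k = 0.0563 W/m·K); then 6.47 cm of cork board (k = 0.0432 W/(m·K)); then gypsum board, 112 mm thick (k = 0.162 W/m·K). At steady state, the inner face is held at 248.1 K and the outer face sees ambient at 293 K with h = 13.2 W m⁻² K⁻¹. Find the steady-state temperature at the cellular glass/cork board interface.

T = 259.6 K

Resistance network (inner→outer):
  R_titanium = L/(kA) = 0.0206/(22.9·47.9) = 1.878×10^-5 K/W
  R_cellular glass = L/(kA) = 0.0439/(0.0563·47.9) = 0.01628 K/W
  R_cork board = L/(kA) = 0.0647/(0.0432·47.9) = 0.03127 K/W
  R_gypsum board = L/(kA) = 0.112/(0.162·47.9) = 0.01443 K/W
  R_conv,out = 1/(hA) = 1/(13.2·47.9) = 0.001582 K/W
ΣR = 1.878×10^-5 + 0.01628 + 0.03127 + 0.01443 + 0.001582 = 0.06358 K/W
Q = ΔT/ΣR = (248.1 K − 293 K)/0.06358 = -706.2 W
From the inner boundary to the cellular glass/cork board interface, ΣR_partial = 0.01630 K/W.
T_interface = T_in − Q·ΣR_partial = 248.1 K − (-706.2)(0.01630) = 259.6 K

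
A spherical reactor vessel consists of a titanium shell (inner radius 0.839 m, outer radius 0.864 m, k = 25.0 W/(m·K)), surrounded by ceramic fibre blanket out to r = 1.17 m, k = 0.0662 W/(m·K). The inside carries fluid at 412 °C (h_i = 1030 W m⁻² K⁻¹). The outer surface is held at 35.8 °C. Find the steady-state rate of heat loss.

Treat each layer as a resistance in series:
  R_conv,in = 1/(4πr²h) = 1/(4π·0.839²·1030) = 1.098×10^-4 K/W
  R_titanium = (1/0.839 − 1/0.864)/(4πk) = 0.03449/(4π·25.0) = 1.098×10^-4 K/W
  R_ceramic fibre blanket = (1/0.864 − 1/1.17)/(4πk) = 0.3027/(4π·0.0662) = 0.3639 K/W
ΣR = 1.098×10^-4 + 1.098×10^-4 + 0.3639 = 0.3641 K/W
Q = ΔT/ΣR = (412 °C − 35.8 °C)/0.3641 = 1030 W

Q = 1030 W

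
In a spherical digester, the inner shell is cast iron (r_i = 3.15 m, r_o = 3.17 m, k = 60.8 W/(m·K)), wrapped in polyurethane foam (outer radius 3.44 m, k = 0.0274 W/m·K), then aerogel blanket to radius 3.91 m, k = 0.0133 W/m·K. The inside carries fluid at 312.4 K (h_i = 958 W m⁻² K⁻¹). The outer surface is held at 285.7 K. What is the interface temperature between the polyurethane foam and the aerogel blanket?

T = 305.6 K

Treat each layer as a resistance in series:
  R_conv,in = 1/(4πr²h) = 1/(4π·3.15²·958) = 8.372×10^-6 K/W
  R_cast iron = (1/3.15 − 1/3.17)/(4πk) = 0.002003/(4π·60.8) = 2.621×10^-6 K/W
  R_polyurethane foam = (1/3.17 − 1/3.44)/(4πk) = 0.02476/(4π·0.0274) = 0.07191 K/W
  R_aerogel blanket = (1/3.44 − 1/3.91)/(4πk) = 0.03494/(4π·0.0133) = 0.2091 K/W
ΣR = 8.372×10^-6 + 2.621×10^-6 + 0.07191 + 0.2091 = 0.2810 K/W
Q = ΔT/ΣR = (312.4 K − 285.7 K)/0.2810 = 95.02 W
From the inner boundary to the polyurethane foam/aerogel blanket interface, ΣR_partial = 0.07192 K/W.
T_interface = T_in − Q·ΣR_partial = 312.4 K − (95.02)(0.07192) = 305.6 K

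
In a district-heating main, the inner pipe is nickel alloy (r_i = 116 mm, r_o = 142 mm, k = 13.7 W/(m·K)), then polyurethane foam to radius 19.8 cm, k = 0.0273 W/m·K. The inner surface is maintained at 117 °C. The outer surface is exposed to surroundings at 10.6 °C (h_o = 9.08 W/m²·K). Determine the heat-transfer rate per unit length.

Q' = 52.4 W/m

Treat each layer as a resistance in series:
  R'_nickel alloy = ln(0.142/0.116)/(2πk) = 0.2022/(2π·13.7) = 0.002349 m·K/W
  R'_polyurethane foam = ln(0.198/0.142)/(2πk) = 0.3324/(2π·0.0273) = 1.938 m·K/W
  R'_conv,out = 1/(2πr h) = 1/(2π·0.198·9.08) = 0.08853 m·K/W
ΣR = 0.002349 + 1.938 + 0.08853 = 2.029 m·K/W
Q' = ΔT/ΣR = (117 °C − 10.6 °C)/2.029 = 52.4 W/m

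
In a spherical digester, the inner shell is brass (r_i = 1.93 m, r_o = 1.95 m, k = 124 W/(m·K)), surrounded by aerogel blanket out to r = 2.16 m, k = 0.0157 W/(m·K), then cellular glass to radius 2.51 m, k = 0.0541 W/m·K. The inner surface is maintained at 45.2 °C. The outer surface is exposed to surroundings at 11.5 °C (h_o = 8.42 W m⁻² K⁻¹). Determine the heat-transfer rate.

Resistance network (inner→outer):
  R_brass = (1/1.93 − 1/1.95)/(4πk) = 0.005314/(4π·124) = 3.410×10^-6 K/W
  R_aerogel blanket = (1/1.95 − 1/2.16)/(4πk) = 0.04986/(4π·0.0157) = 0.2527 K/W
  R_cellular glass = (1/2.16 − 1/2.51)/(4πk) = 0.06456/(4π·0.0541) = 0.09496 K/W
  R_conv,out = 1/(4πr²h) = 1/(4π·2.51²·8.42) = 0.001500 K/W
ΣR = 3.410×10^-6 + 0.2527 + 0.09496 + 0.001500 = 0.3492 K/W
Q = ΔT/ΣR = (45.2 °C − 11.5 °C)/0.3492 = 96.5 W

Q = 96.5 W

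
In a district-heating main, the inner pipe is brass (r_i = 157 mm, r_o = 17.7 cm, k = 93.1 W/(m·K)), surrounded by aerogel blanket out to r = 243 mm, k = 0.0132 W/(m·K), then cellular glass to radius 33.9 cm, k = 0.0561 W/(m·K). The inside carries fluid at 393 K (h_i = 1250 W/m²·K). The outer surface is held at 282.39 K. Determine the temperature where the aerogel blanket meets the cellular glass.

Resistance network (inner→outer):
  R'_conv,in = 1/(2πr h) = 1/(2π·0.157·1250) = 8.110×10^-4 m·K/W
  R'_brass = ln(0.177/0.157)/(2πk) = 0.1199/(2π·93.1) = 2.050×10^-4 m·K/W
  R'_aerogel blanket = ln(0.243/0.177)/(2πk) = 0.3169/(2π·0.0132) = 3.821 m·K/W
  R'_cellular glass = ln(0.339/0.243)/(2πk) = 0.3329/(2π·0.0561) = 0.9445 m·K/W
ΣR = 8.110×10^-4 + 2.050×10^-4 + 3.821 + 0.9445 = 4.767 m·K/W
Q' = ΔT/ΣR = (393 K − 282.39 K)/4.767 = 23.20 W/m
From the inner boundary to the aerogel blanket/cellular glass interface, ΣR_partial = 3.822 m·K/W.
T_interface = T_in − Q'·ΣR_partial = 393 K − (23.20)(3.822) = 304.3 K

T = 304.3 K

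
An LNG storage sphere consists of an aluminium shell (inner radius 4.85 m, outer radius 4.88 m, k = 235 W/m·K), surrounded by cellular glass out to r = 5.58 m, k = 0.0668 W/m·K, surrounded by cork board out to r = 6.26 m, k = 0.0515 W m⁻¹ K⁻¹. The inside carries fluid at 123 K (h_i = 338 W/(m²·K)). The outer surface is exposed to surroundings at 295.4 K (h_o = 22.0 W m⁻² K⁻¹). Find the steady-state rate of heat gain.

Series thermal resistances, inner to outer:
  R_conv,in = 1/(4πr²h) = 1/(4π·4.85²·338) = 1.001×10^-5 K/W
  R_aluminium = (1/4.85 − 1/4.88)/(4πk) = 0.001268/(4π·235) = 4.292×10^-7 K/W
  R_cellular glass = (1/4.88 − 1/5.58)/(4πk) = 0.02571/(4π·0.0668) = 0.03062 K/W
  R_cork board = (1/5.58 − 1/6.26)/(4πk) = 0.01947/(4π·0.0515) = 0.03008 K/W
  R_conv,out = 1/(4πr²h) = 1/(4π·6.26²·22.0) = 9.230×10^-5 K/W
ΣR = 1.001×10^-5 + 4.292×10^-7 + 0.03062 + 0.03008 + 9.230×10^-5 = 0.06080 K/W
Q = ΔT/ΣR = (123 K − 295.4 K)/0.06080 = -2840 W
(Negative Q ⇒ heat flows inward; heat gain = 2840 W.)

Q = 2.84 kW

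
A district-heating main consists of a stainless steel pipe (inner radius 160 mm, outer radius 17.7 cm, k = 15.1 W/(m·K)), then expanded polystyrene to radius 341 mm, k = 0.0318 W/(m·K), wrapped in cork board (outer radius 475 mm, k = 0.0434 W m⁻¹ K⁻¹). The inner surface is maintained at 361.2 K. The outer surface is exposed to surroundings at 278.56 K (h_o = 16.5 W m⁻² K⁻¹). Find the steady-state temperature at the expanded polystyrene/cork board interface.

T = 301.2 K

Resistance network (inner→outer):
  R'_stainless steel = ln(0.177/0.160)/(2πk) = 0.1010/(2π·15.1) = 0.001064 m·K/W
  R'_expanded polystyrene = ln(0.341/0.177)/(2πk) = 0.6557/(2π·0.0318) = 3.282 m·K/W
  R'_cork board = ln(0.475/0.341)/(2πk) = 0.3314/(2π·0.0434) = 1.215 m·K/W
  R'_conv,out = 1/(2πr h) = 1/(2π·0.475·16.5) = 0.02031 m·K/W
ΣR = 0.001064 + 3.282 + 1.215 + 0.02031 = 4.518 m·K/W
Q' = ΔT/ΣR = (361.2 K − 278.56 K)/4.518 = 18.29 W/m
From the inner boundary to the expanded polystyrene/cork board interface, ΣR_partial = 3.283 m·K/W.
T_interface = T_in − Q'·ΣR_partial = 361.2 K − (18.29)(3.283) = 301.2 K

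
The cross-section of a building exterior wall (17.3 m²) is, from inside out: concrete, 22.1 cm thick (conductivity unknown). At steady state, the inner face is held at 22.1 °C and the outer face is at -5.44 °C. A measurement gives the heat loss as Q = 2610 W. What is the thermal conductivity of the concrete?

ΣR = ΔT/Q = |22.1 − -5.44|/2610 = 0.01055 K/W
L/(kA) = 0.01055 ⇒ k = 0.221/(0.01055·17.3) = 1.21 W/m·K

k = 1.21 W/m·K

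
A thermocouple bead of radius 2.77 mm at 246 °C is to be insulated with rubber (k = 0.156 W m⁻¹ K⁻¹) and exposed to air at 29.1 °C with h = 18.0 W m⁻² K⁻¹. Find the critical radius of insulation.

r_cr = 1.73 cm

For a sphere, r_cr = 2k_ins/h = 2·0.156/18.0 = 0.0173 m = 1.73 cm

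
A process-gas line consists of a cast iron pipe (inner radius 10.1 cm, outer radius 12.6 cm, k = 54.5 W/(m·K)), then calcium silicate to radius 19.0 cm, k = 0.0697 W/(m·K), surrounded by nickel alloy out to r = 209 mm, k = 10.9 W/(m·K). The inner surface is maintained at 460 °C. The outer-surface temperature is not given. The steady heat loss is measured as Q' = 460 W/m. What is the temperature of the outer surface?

T_out = 27.6 °C

Sum the resistances:
  R'_cast iron = ln(0.126/0.101)/(2πk) = 0.2212/(2π·54.5) = 6.459×10^-4 m·K/W
  R'_calcium silicate = ln(0.190/0.126)/(2πk) = 0.4107/(2π·0.0697) = 0.9379 m·K/W
  R'_nickel alloy = ln(0.209/0.190)/(2πk) = 0.09531/(2π·10.9) = 0.001392 m·K/W
ΣR = 0.9399 m·K/W
ΔT = Q'·ΣR = 460 × 0.9399 = 432.4 K
Heat flows outward, so T_out = T_in − ΔT = 460 − 432.4 = 27.6 °C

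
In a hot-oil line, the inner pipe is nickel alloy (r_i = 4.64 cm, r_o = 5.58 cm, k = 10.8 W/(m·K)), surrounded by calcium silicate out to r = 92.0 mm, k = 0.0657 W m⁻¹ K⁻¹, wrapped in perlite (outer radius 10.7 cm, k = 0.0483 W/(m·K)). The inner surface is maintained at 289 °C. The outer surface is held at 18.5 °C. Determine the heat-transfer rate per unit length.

Series thermal resistances, inner to outer:
  R'_nickel alloy = ln(0.0558/0.0464)/(2πk) = 0.1845/(2π·10.8) = 0.002719 m·K/W
  R'_calcium silicate = ln(0.0920/0.0558)/(2πk) = 0.5000/(2π·0.0657) = 1.211 m·K/W
  R'_perlite = ln(0.107/0.0920)/(2πk) = 0.1510/(2π·0.0483) = 0.4977 m·K/W
ΣR = 0.002719 + 1.211 + 0.4977 = 1.711 m·K/W
Q' = ΔT/ΣR = (289 °C − 18.5 °C)/1.711 = 158 W/m

Q' = 158 W/m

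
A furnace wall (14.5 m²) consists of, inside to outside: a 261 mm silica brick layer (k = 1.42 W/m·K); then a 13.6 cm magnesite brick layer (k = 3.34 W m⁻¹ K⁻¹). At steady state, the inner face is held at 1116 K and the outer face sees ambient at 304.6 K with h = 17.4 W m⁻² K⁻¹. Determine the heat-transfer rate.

Resistance network (inner→outer):
  R_silica brick = L/(kA) = 0.261/(1.42·14.5) = 0.01268 K/W
  R_magnesite brick = L/(kA) = 0.136/(3.34·14.5) = 0.002808 K/W
  R_conv,out = 1/(hA) = 1/(17.4·14.5) = 0.003964 K/W
ΣR = 0.01268 + 0.002808 + 0.003964 = 0.01945 K/W
Q = ΔT/ΣR = (1116 K − 304.6 K)/0.01945 = 41700 W

Q = 41.7 kW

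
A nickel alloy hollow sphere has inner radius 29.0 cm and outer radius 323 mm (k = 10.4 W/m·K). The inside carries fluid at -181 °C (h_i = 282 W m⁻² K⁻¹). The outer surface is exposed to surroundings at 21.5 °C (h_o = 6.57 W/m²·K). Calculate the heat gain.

Q = 1660 W

Resistance network (inner→outer):
  R_conv,in = 1/(4πr²h) = 1/(4π·0.290²·282) = 0.003355 K/W
  R_nickel alloy = (1/0.290 − 1/0.323)/(4πk) = 0.3523/(4π·10.4) = 0.002696 K/W
  R_conv,out = 1/(4πr²h) = 1/(4π·0.323²·6.57) = 0.1161 K/W
ΣR = 0.003355 + 0.002696 + 0.1161 = 0.1222 K/W
Q = ΔT/ΣR = (-181 °C − 21.5 °C)/0.1222 = -1660 W
(Negative Q ⇒ heat flows inward; heat gain = 1660 W.)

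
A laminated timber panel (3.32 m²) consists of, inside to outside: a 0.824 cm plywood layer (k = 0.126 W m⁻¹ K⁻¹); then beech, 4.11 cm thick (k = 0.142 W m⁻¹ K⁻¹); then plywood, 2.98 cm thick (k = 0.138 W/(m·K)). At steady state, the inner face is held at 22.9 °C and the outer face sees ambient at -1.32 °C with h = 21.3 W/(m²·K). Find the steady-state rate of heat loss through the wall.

Q = 130 W

Resistance network (inner→outer):
  R_plywood = L/(kA) = 0.00824/(0.126·3.32) = 0.01970 K/W
  R_beech = L/(kA) = 0.0411/(0.142·3.32) = 0.08718 K/W
  R_plywood = L/(kA) = 0.0298/(0.138·3.32) = 0.06504 K/W
  R_conv,out = 1/(hA) = 1/(21.3·3.32) = 0.01414 K/W
ΣR = 0.01970 + 0.08718 + 0.06504 + 0.01414 = 0.1861 K/W
Q = ΔT/ΣR = (22.9 °C − -1.32 °C)/0.1861 = 130 W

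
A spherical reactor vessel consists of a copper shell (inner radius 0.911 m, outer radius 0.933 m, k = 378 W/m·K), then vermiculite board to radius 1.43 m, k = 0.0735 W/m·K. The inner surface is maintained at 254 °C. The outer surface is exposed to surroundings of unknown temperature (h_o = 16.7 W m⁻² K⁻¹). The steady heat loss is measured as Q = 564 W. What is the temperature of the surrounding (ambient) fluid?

Series resistances:
  R_copper = (1/0.911 − 1/0.933)/(4πk) = 0.02588/(4π·378) = 5.449×10^-6 K/W
  R_vermiculite board = (1/0.933 − 1/1.43)/(4πk) = 0.3725/(4π·0.0735) = 0.4033 K/W
  R_conv,out = 1/(4πr²h) = 1/(4π·1.43²·16.7) = 0.002330 K/W
ΣR = 0.4056 K/W
ΔT = Q·ΣR = 564 × 0.4056 = 228.8 K
Heat flows outward, so T_out = T_in − ΔT = 254 − 228.8 = 25.2 °C

T_out = 25.2 °C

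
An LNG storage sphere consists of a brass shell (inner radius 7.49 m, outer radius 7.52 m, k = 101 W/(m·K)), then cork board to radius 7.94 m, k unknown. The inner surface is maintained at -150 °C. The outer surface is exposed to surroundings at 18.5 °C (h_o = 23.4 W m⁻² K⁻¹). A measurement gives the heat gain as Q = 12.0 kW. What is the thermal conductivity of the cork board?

ΣR = ΔT/Q = |-150 − 18.5|/12000 = 0.01404 K/W
Known resistances:
  R_brass = (1/7.49 − 1/7.52)/(4πk) = 5.326×10^-4/(4π·101) = 4.197×10^-7 K/W
  R_conv,out = 1/(4πr²h) = 1/(4π·7.94²·23.4) = 5.394×10^-5 K/W
R_cork board = ΣR − ΣR_known = 0.01404 − 5.436×10^-5 = 0.01399 K/W
(1/r₁−1/r₂)/(4πk) = 0.01399 ⇒ k = 0.007034/(4π·0.01399) = 0.0400 W/m·K

k = 0.0400 W/m·K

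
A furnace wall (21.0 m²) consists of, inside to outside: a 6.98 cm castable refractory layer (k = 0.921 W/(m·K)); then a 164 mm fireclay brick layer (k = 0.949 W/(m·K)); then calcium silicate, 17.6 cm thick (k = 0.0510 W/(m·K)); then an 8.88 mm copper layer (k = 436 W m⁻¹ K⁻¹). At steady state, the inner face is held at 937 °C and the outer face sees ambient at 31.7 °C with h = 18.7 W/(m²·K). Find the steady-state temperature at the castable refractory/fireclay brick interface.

Resistance network (inner→outer):
  R_castable refractory = L/(kA) = 0.0698/(0.921·21.0) = 0.003609 K/W
  R_fireclay brick = L/(kA) = 0.164/(0.949·21.0) = 0.008229 K/W
  R_calcium silicate = L/(kA) = 0.176/(0.0510·21.0) = 0.1643 K/W
  R_copper = L/(kA) = 0.00888/(436·21.0) = 9.699×10^-7 K/W
  R_conv,out = 1/(hA) = 1/(18.7·21.0) = 0.002546 K/W
ΣR = 0.003609 + 0.008229 + 0.1643 + 9.699×10^-7 + 0.002546 = 0.1787 K/W
Q = ΔT/ΣR = (937 °C − 31.7 °C)/0.1787 = 5066 W
From the inner boundary to the castable refractory/fireclay brick interface, ΣR_partial = 0.003609 K/W.
T_interface = T_in − Q·ΣR_partial = 937 °C − (5066)(0.003609) = 919 °C

T = 919 °C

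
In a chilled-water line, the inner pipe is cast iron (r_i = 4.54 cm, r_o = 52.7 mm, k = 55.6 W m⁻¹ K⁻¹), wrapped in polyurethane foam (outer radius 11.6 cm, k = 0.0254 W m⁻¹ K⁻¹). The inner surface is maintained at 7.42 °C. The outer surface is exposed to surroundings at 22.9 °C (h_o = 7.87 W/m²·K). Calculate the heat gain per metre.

Q' = 3.02 W/m

Treat each layer as a resistance in series:
  R'_cast iron = ln(0.0527/0.0454)/(2πk) = 0.1491/(2π·55.6) = 4.268×10^-4 m·K/W
  R'_polyurethane foam = ln(0.116/0.0527)/(2πk) = 0.7890/(2π·0.0254) = 4.944 m·K/W
  R'_conv,out = 1/(2πr h) = 1/(2π·0.116·7.87) = 0.1743 m·K/W
ΣR = 4.268×10^-4 + 4.944 + 0.1743 = 5.119 m·K/W
Q' = ΔT/ΣR = (7.42 °C − 22.9 °C)/5.119 = -3.02 W/m
(Negative Q' ⇒ heat flows inward; heat gain = 3.02 W/m.)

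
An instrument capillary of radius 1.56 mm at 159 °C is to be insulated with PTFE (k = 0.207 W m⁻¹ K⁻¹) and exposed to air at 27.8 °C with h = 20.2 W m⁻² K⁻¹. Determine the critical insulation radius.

For a cylinder, r_cr = k_ins/h = 0.207/20.2 = 0.0102 m = 1.02 cm

r_cr = 1.02 cm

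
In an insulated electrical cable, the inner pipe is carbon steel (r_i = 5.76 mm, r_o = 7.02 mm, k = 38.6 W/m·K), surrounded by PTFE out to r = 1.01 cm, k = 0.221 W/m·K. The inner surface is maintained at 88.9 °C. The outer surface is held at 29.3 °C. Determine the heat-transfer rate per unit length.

Resistance network (inner→outer):
  R'_carbon steel = ln(0.00702/0.00576)/(2πk) = 0.1978/(2π·38.6) = 8.157×10^-4 m·K/W
  R'_PTFE = ln(0.0101/0.00702)/(2πk) = 0.3638/(2π·0.221) = 0.2620 m·K/W
ΣR = 8.157×10^-4 + 0.2620 = 0.2628 m·K/W
Q' = ΔT/ΣR = (88.9 °C − 29.3 °C)/0.2628 = 227 W/m

Q' = 227 W/m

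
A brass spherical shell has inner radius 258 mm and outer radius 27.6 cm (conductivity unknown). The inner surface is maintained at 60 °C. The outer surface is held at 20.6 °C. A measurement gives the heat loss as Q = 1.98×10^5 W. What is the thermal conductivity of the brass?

ΣR = ΔT/Q = |60 − 20.6|/1.98×10^5 = 1.990×10^-4 K/W
(1/r₁−1/r₂)/(4πk) = 1.990×10^-4 ⇒ k = 0.2528/(4π·1.990×10^-4) = 101 W/m·K

k = 101 W/m·K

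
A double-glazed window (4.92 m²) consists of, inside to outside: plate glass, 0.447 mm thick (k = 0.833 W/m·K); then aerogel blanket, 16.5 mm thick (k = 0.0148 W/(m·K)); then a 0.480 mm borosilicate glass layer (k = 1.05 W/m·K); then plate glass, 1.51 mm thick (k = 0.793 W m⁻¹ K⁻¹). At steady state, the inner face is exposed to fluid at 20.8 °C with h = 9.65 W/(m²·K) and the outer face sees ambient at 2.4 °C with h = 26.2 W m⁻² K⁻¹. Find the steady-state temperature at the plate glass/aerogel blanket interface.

Series thermal resistances, inner to outer:
  R_conv,in = 1/(hA) = 1/(9.65·4.92) = 0.02106 K/W
  R_plate glass = L/(kA) = 4.47×10^-4/(0.833·4.92) = 1.091×10^-4 K/W
  R_aerogel blanket = L/(kA) = 0.0165/(0.0148·4.92) = 0.2266 K/W
  R_borosilicate glass = L/(kA) = 4.80×10^-4/(1.05·4.92) = 9.292×10^-5 K/W
  R_plate glass = L/(kA) = 0.00151/(0.793·4.92) = 3.870×10^-4 K/W
  R_conv,out = 1/(hA) = 1/(26.2·4.92) = 0.007758 K/W
ΣR = 0.02106 + 1.091×10^-4 + 0.2266 + 9.292×10^-5 + 3.870×10^-4 + 0.007758 = 0.2560 K/W
Q = ΔT/ΣR = (20.8 °C − 2.4 °C)/0.2560 = 71.88 W
From the inner boundary to the plate glass/aerogel blanket interface, ΣR_partial = 0.02117 K/W.
T_interface = T_in − Q·ΣR_partial = 20.8 °C − (71.88)(0.02117) = 19.3 °C

T = 19.3 °C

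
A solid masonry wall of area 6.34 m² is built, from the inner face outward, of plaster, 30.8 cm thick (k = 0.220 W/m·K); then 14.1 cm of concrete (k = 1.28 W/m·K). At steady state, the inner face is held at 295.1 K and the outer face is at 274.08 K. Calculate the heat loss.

Resistance network (inner→outer):
  R_plaster = L/(kA) = 0.308/(0.220·6.34) = 0.2208 K/W
  R_concrete = L/(kA) = 0.141/(1.28·6.34) = 0.01737 K/W
ΣR = 0.2208 + 0.01737 = 0.2382 K/W
Q = ΔT/ΣR = (295.1 K − 274.08 K)/0.2382 = 88.2 W

Q = 88.2 W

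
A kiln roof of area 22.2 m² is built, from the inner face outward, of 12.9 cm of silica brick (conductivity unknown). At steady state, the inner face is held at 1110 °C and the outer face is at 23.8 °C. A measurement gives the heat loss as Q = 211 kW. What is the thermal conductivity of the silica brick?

ΣR = ΔT/Q = |1110 − 23.8|/2.11×10^5 = 0.005148 K/W
L/(kA) = 0.005148 ⇒ k = 0.129/(0.005148·22.2) = 1.13 W/m·K

k = 1.13 W/m·K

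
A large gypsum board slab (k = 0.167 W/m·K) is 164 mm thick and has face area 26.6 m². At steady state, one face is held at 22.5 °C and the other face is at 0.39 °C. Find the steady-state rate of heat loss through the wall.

Q = 599 W

Q = kA·ΔT/L = 0.167 × 26.6 × |22.5 °C − 0.39 °C| / 0.164 = 599 W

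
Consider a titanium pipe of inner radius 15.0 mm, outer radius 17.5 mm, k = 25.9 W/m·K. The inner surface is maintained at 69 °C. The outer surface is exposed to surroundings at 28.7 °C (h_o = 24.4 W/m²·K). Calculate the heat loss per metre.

Resistance network (inner→outer):
  R'_titanium = ln(0.0175/0.0150)/(2πk) = 0.1542/(2π·25.9) = 9.473×10^-4 m·K/W
  R'_conv,out = 1/(2πr h) = 1/(2π·0.0175·24.4) = 0.3727 m·K/W
ΣR = 9.473×10^-4 + 0.3727 = 0.3736 m·K/W
Q' = ΔT/ΣR = (69 °C − 28.7 °C)/0.3736 = 108 W/m

Q' = 108 W/m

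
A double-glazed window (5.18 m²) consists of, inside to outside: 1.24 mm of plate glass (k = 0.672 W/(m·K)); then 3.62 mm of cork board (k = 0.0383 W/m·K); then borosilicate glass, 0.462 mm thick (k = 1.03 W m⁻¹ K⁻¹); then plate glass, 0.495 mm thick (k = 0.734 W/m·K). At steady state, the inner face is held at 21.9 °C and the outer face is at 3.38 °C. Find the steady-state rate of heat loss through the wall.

Q = 984 W

Series thermal resistances, inner to outer:
  R_plate glass = L/(kA) = 0.00124/(0.672·5.18) = 3.562×10^-4 K/W
  R_cork board = L/(kA) = 0.00362/(0.0383·5.18) = 0.01825 K/W
  R_borosilicate glass = L/(kA) = 4.62×10^-4/(1.03·5.18) = 8.659×10^-5 K/W
  R_plate glass = L/(kA) = 4.95×10^-4/(0.734·5.18) = 1.302×10^-4 K/W
ΣR = 3.562×10^-4 + 0.01825 + 8.659×10^-5 + 1.302×10^-4 = 0.01882 K/W
Q = ΔT/ΣR = (21.9 °C − 3.38 °C)/0.01882 = 984 W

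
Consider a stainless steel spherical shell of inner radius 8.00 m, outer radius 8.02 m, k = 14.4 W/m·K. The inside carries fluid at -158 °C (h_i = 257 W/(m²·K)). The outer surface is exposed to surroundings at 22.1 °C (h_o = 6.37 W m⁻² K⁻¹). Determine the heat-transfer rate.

Resistance network (inner→outer):
  R_conv,in = 1/(4πr²h) = 1/(4π·8.00²·257) = 4.838×10^-6 K/W
  R_stainless steel = (1/8.00 − 1/8.02)/(4πk) = 3.117×10^-4/(4π·14.4) = 1.723×10^-6 K/W
  R_conv,out = 1/(4πr²h) = 1/(4π·8.02²·6.37) = 1.942×10^-4 K/W
ΣR = 4.838×10^-6 + 1.723×10^-6 + 1.942×10^-4 = 2.008×10^-4 K/W
Q = ΔT/ΣR = (-158 °C − 22.1 °C)/2.008×10^-4 = -8.97×10^5 W
(Negative Q ⇒ heat flows inward; heat gain = 8.97×10^5 W.)

Q = 897 kW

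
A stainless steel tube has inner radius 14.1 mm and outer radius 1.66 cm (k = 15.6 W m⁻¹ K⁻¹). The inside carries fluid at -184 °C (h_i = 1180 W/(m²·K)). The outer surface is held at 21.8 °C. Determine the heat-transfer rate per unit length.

Series thermal resistances, inner to outer:
  R'_conv,in = 1/(2πr h) = 1/(2π·0.0141·1180) = 0.009566 m·K/W
  R'_stainless steel = ln(0.0166/0.0141)/(2πk) = 0.1632/(2π·15.6) = 0.001665 m·K/W
ΣR = 0.009566 + 0.001665 = 0.01123 m·K/W
Q' = ΔT/ΣR = (-184 °C − 21.8 °C)/0.01123 = -18300 W/m
(Negative Q' ⇒ heat flows inward; heat gain = 18300 W/m.)

Q' = 18300 W/m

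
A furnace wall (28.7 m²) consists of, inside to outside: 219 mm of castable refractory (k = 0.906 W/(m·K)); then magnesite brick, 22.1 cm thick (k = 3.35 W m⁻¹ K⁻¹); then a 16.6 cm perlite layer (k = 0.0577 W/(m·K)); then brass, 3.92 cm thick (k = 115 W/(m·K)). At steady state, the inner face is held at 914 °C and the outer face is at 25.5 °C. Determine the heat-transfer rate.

Q = 8.01 kW

Resistance network (inner→outer):
  R_castable refractory = L/(kA) = 0.219/(0.906·28.7) = 0.008422 K/W
  R_magnesite brick = L/(kA) = 0.221/(3.35·28.7) = 0.002299 K/W
  R_perlite = L/(kA) = 0.166/(0.0577·28.7) = 0.1002 K/W
  R_brass = L/(kA) = 0.0392/(115·28.7) = 1.188×10^-5 K/W
ΣR = 0.008422 + 0.002299 + 0.1002 + 1.188×10^-5 = 0.1109 K/W
Q = ΔT/ΣR = (914 °C − 25.5 °C)/0.1109 = 8010 W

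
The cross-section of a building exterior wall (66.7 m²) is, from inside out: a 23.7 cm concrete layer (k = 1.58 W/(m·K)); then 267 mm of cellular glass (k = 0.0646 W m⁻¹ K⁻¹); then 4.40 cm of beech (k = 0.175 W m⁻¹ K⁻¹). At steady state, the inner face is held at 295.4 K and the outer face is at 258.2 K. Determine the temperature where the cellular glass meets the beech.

T = 260.3 K

Treat each layer as a resistance in series:
  R_concrete = L/(kA) = 0.237/(1.58·66.7) = 0.002249 K/W
  R_cellular glass = L/(kA) = 0.267/(0.0646·66.7) = 0.06197 K/W
  R_beech = L/(kA) = 0.0440/(0.175·66.7) = 0.003770 K/W
ΣR = 0.002249 + 0.06197 + 0.003770 = 0.06799 K/W
Q = ΔT/ΣR = (295.4 K − 258.2 K)/0.06799 = 547.1 W
From the inner boundary to the cellular glass/beech interface, ΣR_partial = 0.06422 K/W.
T_interface = T_in − Q·ΣR_partial = 295.4 K − (547.1)(0.06422) = 260.3 K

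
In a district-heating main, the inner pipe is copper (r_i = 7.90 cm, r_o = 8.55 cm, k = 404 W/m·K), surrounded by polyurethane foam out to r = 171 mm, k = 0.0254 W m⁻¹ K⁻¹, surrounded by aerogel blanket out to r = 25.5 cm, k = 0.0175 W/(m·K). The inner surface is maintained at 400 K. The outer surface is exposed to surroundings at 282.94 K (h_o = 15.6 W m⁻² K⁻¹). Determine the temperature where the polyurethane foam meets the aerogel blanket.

T = 336.6 K

Series thermal resistances, inner to outer:
  R'_copper = ln(0.0855/0.0790)/(2πk) = 0.07907/(2π·404) = 3.115×10^-5 m·K/W
  R'_polyurethane foam = ln(0.171/0.0855)/(2πk) = 0.6931/(2π·0.0254) = 4.343 m·K/W
  R'_aerogel blanket = ln(0.255/0.171)/(2πk) = 0.3996/(2π·0.0175) = 3.634 m·K/W
  R'_conv,out = 1/(2πr h) = 1/(2π·0.255·15.6) = 0.04001 m·K/W
ΣR = 3.115×10^-5 + 4.343 + 3.634 + 0.04001 = 8.017 m·K/W
Q' = ΔT/ΣR = (400 K − 282.94 K)/8.017 = 14.60 W/m
From the inner boundary to the polyurethane foam/aerogel blanket interface, ΣR_partial = 4.343 m·K/W.
T_interface = T_in − Q'·ΣR_partial = 400 K − (14.60)(4.343) = 336.6 K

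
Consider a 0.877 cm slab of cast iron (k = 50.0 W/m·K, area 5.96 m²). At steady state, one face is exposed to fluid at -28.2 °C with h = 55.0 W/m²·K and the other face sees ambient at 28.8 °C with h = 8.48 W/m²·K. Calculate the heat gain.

Treat each layer as a resistance in series:
  R_conv,in = 1/(hA) = 1/(55.0·5.96) = 0.003051 K/W
  R_cast iron = L/(kA) = 0.00877/(50.0·5.96) = 2.943×10^-5 K/W
  R_conv,out = 1/(hA) = 1/(8.48·5.96) = 0.01979 K/W
ΣR = 0.003051 + 2.943×10^-5 + 0.01979 = 0.02287 K/W
Q = ΔT/ΣR = (-28.2 °C − 28.8 °C)/0.02287 = -2490 W
(Negative Q ⇒ heat flows inward; heat gain = 2490 W.)

Q = 2490 W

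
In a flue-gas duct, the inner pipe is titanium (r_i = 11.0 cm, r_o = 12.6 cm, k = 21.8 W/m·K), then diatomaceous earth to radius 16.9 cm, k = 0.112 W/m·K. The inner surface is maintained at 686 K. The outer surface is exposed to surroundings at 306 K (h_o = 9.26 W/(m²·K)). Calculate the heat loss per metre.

Q' = 731 W/m

Series thermal resistances, inner to outer:
  R'_titanium = ln(0.126/0.110)/(2πk) = 0.1358/(2π·21.8) = 9.914×10^-4 m·K/W
  R'_diatomaceous earth = ln(0.169/0.126)/(2πk) = 0.2936/(2π·0.112) = 0.4172 m·K/W
  R'_conv,out = 1/(2πr h) = 1/(2π·0.169·9.26) = 0.1017 m·K/W
ΣR = 9.914×10^-4 + 0.4172 + 0.1017 = 0.5199 m·K/W
Q' = ΔT/ΣR = (686 K − 306 K)/0.5199 = 731 W/m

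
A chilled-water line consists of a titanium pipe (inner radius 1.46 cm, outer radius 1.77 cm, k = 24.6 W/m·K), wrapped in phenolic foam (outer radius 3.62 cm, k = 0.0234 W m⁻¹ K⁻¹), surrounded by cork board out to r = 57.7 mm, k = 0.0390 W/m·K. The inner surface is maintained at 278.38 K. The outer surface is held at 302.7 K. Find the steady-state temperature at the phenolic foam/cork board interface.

T = 295.9 K

Series thermal resistances, inner to outer:
  R'_titanium = ln(0.0177/0.0146)/(2πk) = 0.1925/(2π·24.6) = 0.001246 m·K/W
  R'_phenolic foam = ln(0.0362/0.0177)/(2πk) = 0.7155/(2π·0.0234) = 4.866 m·K/W
  R'_cork board = ln(0.0577/0.0362)/(2πk) = 0.4662/(2π·0.0390) = 1.903 m·K/W
ΣR = 0.001246 + 4.866 + 1.903 = 6.770 m·K/W
Q' = ΔT/ΣR = (278.38 K − 302.7 K)/6.770 = -3.592 W/m
From the inner boundary to the phenolic foam/cork board interface, ΣR_partial = 4.867 m·K/W.
T_interface = T_in − Q'·ΣR_partial = 278.38 K − (-3.592)(4.867) = 295.9 K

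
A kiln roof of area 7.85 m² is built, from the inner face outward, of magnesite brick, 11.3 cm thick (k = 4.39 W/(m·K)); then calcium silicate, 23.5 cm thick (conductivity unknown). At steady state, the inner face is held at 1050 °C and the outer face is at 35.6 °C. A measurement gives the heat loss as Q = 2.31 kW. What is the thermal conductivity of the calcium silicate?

k = 0.0687 W/m·K

ΣR = ΔT/Q = |1050 − 35.6|/2310 = 0.4391 K/W
Known resistances:
  R_magnesite brick = L/(kA) = 0.113/(4.39·7.85) = 0.003279 K/W
R_calcium silicate = ΣR − ΣR_known = 0.4391 − 0.003279 = 0.4358 K/W
L/(kA) = 0.4358 ⇒ k = 0.235/(0.4358·7.85) = 0.0687 W/m·K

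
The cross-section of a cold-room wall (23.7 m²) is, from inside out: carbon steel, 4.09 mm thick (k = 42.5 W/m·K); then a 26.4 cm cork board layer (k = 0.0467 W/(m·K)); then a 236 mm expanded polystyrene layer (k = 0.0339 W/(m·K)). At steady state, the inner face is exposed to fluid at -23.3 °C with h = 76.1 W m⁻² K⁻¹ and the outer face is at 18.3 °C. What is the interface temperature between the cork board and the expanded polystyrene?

Series thermal resistances, inner to outer:
  R_conv,in = 1/(hA) = 1/(76.1·23.7) = 5.545×10^-4 K/W
  R_carbon steel = L/(kA) = 0.00409/(42.5·23.7) = 4.061×10^-6 K/W
  R_cork board = L/(kA) = 0.264/(0.0467·23.7) = 0.2385 K/W
  R_expanded polystyrene = L/(kA) = 0.236/(0.0339·23.7) = 0.2937 K/W
ΣR = 5.545×10^-4 + 4.061×10^-6 + 0.2385 + 0.2937 = 0.5328 K/W
Q = ΔT/ΣR = (-23.3 °C − 18.3 °C)/0.5328 = -78.08 W
From the inner boundary to the cork board/expanded polystyrene interface, ΣR_partial = 0.2391 K/W.
T_interface = T_in − Q·ΣR_partial = -23.3 °C − (-78.08)(0.2391) = -4.63 °C

T = -4.63 °C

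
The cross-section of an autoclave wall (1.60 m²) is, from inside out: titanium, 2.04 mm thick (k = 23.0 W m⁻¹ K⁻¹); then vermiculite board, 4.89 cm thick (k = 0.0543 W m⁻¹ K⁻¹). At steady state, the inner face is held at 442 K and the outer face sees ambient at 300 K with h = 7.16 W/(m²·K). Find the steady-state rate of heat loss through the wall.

Q = 218 W

Series thermal resistances, inner to outer:
  R_titanium = L/(kA) = 0.00204/(23.0·1.60) = 5.543×10^-5 K/W
  R_vermiculite board = L/(kA) = 0.0489/(0.0543·1.60) = 0.5628 K/W
  R_conv,out = 1/(hA) = 1/(7.16·1.60) = 0.08729 K/W
ΣR = 5.543×10^-5 + 0.5628 + 0.08729 = 0.6501 K/W
Q = ΔT/ΣR = (442 K − 300 K)/0.6501 = 218 W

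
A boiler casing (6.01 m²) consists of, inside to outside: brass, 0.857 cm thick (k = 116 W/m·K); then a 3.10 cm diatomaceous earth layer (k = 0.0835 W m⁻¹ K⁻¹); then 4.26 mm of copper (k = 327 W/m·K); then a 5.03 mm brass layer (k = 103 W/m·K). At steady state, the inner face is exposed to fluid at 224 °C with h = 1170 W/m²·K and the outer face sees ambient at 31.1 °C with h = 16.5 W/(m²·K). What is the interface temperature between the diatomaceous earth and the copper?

T = 58.1 °C

Treat each layer as a resistance in series:
  R_conv,in = 1/(hA) = 1/(1170·6.01) = 1.422×10^-4 K/W
  R_brass = L/(kA) = 0.00857/(116·6.01) = 1.229×10^-5 K/W
  R_diatomaceous earth = L/(kA) = 0.0310/(0.0835·6.01) = 0.06177 K/W
  R_copper = L/(kA) = 0.00426/(327·6.01) = 2.168×10^-6 K/W
  R_brass = L/(kA) = 0.00503/(103·6.01) = 8.126×10^-6 K/W
  R_conv,out = 1/(hA) = 1/(16.5·6.01) = 0.01008 K/W
ΣR = 1.422×10^-4 + 1.229×10^-5 + 0.06177 + 2.168×10^-6 + 8.126×10^-6 + 0.01008 = 0.07201 K/W
Q = ΔT/ΣR = (224 °C − 31.1 °C)/0.07201 = 2679 W
From the inner boundary to the diatomaceous earth/copper interface, ΣR_partial = 0.06192 K/W.
T_interface = T_in − Q·ΣR_partial = 224 °C − (2679)(0.06192) = 58.1 °C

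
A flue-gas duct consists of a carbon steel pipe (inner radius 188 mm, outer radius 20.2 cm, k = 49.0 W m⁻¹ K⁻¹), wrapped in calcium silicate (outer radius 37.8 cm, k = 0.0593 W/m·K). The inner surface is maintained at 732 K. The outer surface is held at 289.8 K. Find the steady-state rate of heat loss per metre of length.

Treat each layer as a resistance in series:
  R'_carbon steel = ln(0.202/0.188)/(2πk) = 0.07183/(2π·49.0) = 2.333×10^-4 m·K/W
  R'_calcium silicate = ln(0.378/0.202)/(2πk) = 0.6266/(2π·0.0593) = 1.682 m·K/W
ΣR = 2.333×10^-4 + 1.682 = 1.682 m·K/W
Q' = ΔT/ΣR = (732 K − 289.8 K)/1.682 = 263 W/m

Q' = 263 W/m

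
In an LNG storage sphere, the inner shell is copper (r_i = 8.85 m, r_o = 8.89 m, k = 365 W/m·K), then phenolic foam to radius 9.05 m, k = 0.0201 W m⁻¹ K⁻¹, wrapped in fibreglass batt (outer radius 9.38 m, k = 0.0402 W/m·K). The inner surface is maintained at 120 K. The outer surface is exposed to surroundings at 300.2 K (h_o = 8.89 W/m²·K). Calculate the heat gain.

Series thermal resistances, inner to outer:
  R_copper = (1/8.85 − 1/8.89)/(4πk) = 5.084×10^-4/(4π·365) = 1.108×10^-7 K/W
  R_phenolic foam = (1/8.89 − 1/9.05)/(4πk) = 0.001989/(4π·0.0201) = 0.007873 K/W
  R_fibreglass batt = (1/9.05 − 1/9.38)/(4πk) = 0.003887/(4π·0.0402) = 0.007695 K/W
  R_conv,out = 1/(4πr²h) = 1/(4π·9.38²·8.89) = 1.017×10^-4 K/W
ΣR = 1.108×10^-7 + 0.007873 + 0.007695 + 1.017×10^-4 = 0.01567 K/W
Q = ΔT/ΣR = (120 K − 300.2 K)/0.01567 = -11500 W
(Negative Q ⇒ heat flows inward; heat gain = 11500 W.)

Q = 11500 W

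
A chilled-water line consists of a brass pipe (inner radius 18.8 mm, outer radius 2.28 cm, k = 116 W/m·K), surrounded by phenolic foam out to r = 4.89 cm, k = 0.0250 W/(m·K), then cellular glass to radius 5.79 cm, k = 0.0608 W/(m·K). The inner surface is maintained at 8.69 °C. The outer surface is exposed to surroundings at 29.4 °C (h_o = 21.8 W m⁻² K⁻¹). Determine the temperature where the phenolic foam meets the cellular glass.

Treat each layer as a resistance in series:
  R'_brass = ln(0.0228/0.0188)/(2πk) = 0.1929/(2π·116) = 2.647×10^-4 m·K/W
  R'_phenolic foam = ln(0.0489/0.0228)/(2πk) = 0.7630/(2π·0.0250) = 4.858 m·K/W
  R'_cellular glass = ln(0.0579/0.0489)/(2πk) = 0.1689/(2π·0.0608) = 0.4422 m·K/W
  R'_conv,out = 1/(2πr h) = 1/(2π·0.0579·21.8) = 0.1261 m·K/W
ΣR = 2.647×10^-4 + 4.858 + 0.4422 + 0.1261 = 5.427 m·K/W
Q' = ΔT/ΣR = (8.69 °C − 29.4 °C)/5.427 = -3.816 W/m
From the inner boundary to the phenolic foam/cellular glass interface, ΣR_partial = 4.858 m·K/W.
T_interface = T_in − Q'·ΣR_partial = 8.69 °C − (-3.816)(4.858) = 27.2 °C

T = 27.2 °C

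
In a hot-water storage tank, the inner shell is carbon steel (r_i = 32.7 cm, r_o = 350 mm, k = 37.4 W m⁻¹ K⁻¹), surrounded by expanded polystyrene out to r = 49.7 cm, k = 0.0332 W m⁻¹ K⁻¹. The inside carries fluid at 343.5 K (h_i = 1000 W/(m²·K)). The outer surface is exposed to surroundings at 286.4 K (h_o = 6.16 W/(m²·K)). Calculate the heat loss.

Q = 27.5 W

Series thermal resistances, inner to outer:
  R_conv,in = 1/(4πr²h) = 1/(4π·0.327²·1000) = 7.442×10^-4 K/W
  R_carbon steel = (1/0.327 − 1/0.350)/(4πk) = 0.2010/(4π·37.4) = 4.276×10^-4 K/W
  R_expanded polystyrene = (1/0.350 − 1/0.497)/(4πk) = 0.8451/(4π·0.0332) = 2.026 K/W
  R_conv,out = 1/(4πr²h) = 1/(4π·0.497²·6.16) = 0.05230 K/W
ΣR = 7.442×10^-4 + 4.276×10^-4 + 2.026 + 0.05230 = 2.079 K/W
Q = ΔT/ΣR = (343.5 K − 286.4 K)/2.079 = 27.5 W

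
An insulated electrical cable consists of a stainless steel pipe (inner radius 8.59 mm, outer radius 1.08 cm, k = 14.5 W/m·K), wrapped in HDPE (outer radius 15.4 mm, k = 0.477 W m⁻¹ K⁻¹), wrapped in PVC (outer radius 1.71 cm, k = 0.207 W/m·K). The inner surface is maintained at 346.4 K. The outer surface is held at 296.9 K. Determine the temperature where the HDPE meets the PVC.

Resistance network (inner→outer):
  R'_stainless steel = ln(0.0108/0.00859)/(2πk) = 0.2289/(2π·14.5) = 0.002513 m·K/W
  R'_HDPE = ln(0.0154/0.0108)/(2πk) = 0.3548/(2π·0.477) = 0.1184 m·K/W
  R'_PVC = ln(0.0171/0.0154)/(2πk) = 0.1047/(2π·0.207) = 0.08051 m·K/W
ΣR = 0.002513 + 0.1184 + 0.08051 = 0.2014 m·K/W
Q' = ΔT/ΣR = (346.4 K − 296.9 K)/0.2014 = 245.8 W/m
From the inner boundary to the HDPE/PVC interface, ΣR_partial = 0.1209 m·K/W.
T_interface = T_in − Q'·ΣR_partial = 346.4 K − (245.8)(0.1209) = 316.7 K

T = 316.7 K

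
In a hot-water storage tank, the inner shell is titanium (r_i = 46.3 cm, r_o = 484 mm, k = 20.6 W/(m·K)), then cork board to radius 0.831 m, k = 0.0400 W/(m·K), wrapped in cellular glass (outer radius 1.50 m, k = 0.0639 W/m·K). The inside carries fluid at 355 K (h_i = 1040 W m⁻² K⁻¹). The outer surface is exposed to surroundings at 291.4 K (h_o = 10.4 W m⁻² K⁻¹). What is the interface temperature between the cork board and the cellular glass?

T = 309.3 K

Treat each layer as a resistance in series:
  R_conv,in = 1/(4πr²h) = 1/(4π·0.463²·1040) = 3.569×10^-4 K/W
  R_titanium = (1/0.463 − 1/0.484)/(4πk) = 0.09371/(4π·20.6) = 3.620×10^-4 K/W
  R_cork board = (1/0.484 − 1/0.831)/(4πk) = 0.8627/(4π·0.0400) = 1.716 K/W
  R_cellular glass = (1/0.831 − 1/1.50)/(4πk) = 0.5367/(4π·0.0639) = 0.6684 K/W
  R_conv,out = 1/(4πr²h) = 1/(4π·1.50²·10.4) = 0.003401 K/W
ΣR = 3.569×10^-4 + 3.620×10^-4 + 1.716 + 0.6684 + 0.003401 = 2.389 K/W
Q = ΔT/ΣR = (355 K − 291.4 K)/2.389 = 26.62 W
From the inner boundary to the cork board/cellular glass interface, ΣR_partial = 1.717 K/W.
T_interface = T_in − Q·ΣR_partial = 355 K − (26.62)(1.717) = 309.3 K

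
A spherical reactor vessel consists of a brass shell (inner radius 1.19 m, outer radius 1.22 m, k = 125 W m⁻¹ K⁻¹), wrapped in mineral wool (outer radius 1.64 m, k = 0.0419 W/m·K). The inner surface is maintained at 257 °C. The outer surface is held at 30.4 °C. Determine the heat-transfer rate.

Resistance network (inner→outer):
  R_brass = (1/1.19 − 1/1.22)/(4πk) = 0.02066/(4π·125) = 1.316×10^-5 K/W
  R_mineral wool = (1/1.22 − 1/1.64)/(4πk) = 0.2099/(4π·0.0419) = 0.3987 K/W
ΣR = 1.316×10^-5 + 0.3987 = 0.3987 K/W
Q = ΔT/ΣR = (257 °C − 30.4 °C)/0.3987 = 568 W

Q = 568 W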